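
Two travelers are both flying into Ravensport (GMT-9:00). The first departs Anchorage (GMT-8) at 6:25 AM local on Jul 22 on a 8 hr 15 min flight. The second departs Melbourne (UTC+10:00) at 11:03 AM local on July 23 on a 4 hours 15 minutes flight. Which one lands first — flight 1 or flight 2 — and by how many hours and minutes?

Flight 1 in UTC: 6:25 AM + 8:00 = 2:25 PM on Jul 22.
+8 hours 15 minutes → arrive 10:40 PM UTC on Jul 22.
Flight 2 in UTC: 11:03 AM − 10:00 = 1:03 AM on Jul 23.
+4 hours and 15 minutes → arrive 5:18 AM UTC on Jul 23.
Flight 1 lands earlier by 6 hours 38 minutes.

the first, by 6 hours 38 minutes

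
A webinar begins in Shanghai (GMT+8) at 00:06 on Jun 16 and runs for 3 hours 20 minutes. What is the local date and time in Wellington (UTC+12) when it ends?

07:26 on Jun 16

Wellington is 4:00 ahead of Shanghai.
After 3 hours 20 minutes it is 03:26 in Shanghai.
Shift by the zone difference: 03:26 + 4:00 = 07:26 on Jun 16 in Wellington.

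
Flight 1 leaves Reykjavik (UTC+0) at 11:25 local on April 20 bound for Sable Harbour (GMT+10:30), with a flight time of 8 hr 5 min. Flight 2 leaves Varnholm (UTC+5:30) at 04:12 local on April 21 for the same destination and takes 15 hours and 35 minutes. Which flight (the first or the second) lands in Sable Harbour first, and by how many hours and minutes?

the first, by 18 hours 47 minutes

Flight 1 departs at 11:25 UTC (Apr 20).
+8 hours 5 minutes → arrive 19:30 UTC on Apr 20.
Flight 2 in UTC: 04:12 − 5:30 = 22:42 on Apr 20.
+15 hours 35 minutes → arrive 14:17 UTC on Apr 21.
Flight 1 lands earlier by 18 hours 47 minutes.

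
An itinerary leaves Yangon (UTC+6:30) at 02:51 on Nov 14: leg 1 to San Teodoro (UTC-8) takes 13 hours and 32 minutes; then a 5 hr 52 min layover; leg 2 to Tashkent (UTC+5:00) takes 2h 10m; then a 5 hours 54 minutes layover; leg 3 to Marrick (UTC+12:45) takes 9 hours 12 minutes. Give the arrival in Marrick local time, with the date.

Convert departure to UTC: 02:51 − 6:30 = 20:21 UTC on Nov 13.
Add 13 hours 32 minutes leg 1 → 09:53 UTC (Nov 14).
Add 5 hours 52 minutes layover in San Teodoro → 15:45 UTC.
Add 2 hours and 10 minutes leg 2 → 17:55 UTC.
Add 5 hours 54 minutes layover in Tashkent → 23:49 UTC.
Add 9 hours 12 minutes leg 3 → 09:01 UTC (Nov 15).
Marrick is UTC+12:45, so local arrival = 09:01 + 12:45 = 21:46 on Nov 15.

21:46 on November 15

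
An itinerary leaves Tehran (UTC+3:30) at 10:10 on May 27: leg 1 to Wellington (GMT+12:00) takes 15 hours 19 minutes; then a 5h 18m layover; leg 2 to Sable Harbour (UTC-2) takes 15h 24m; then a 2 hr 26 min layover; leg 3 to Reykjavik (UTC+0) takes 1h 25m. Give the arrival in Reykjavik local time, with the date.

22:32 on May 28

Convert departure to UTC: 10:10 − 3:30 = 06:40 UTC on May 27.
Add 15 hours 19 minutes leg 1 → 21:59 UTC.
Add 5 hours and 18 minutes layover in Wellington → 03:17 UTC (May 28).
Add 15 hours 24 minutes leg 2 → 18:41 UTC.
Add 2 hours 26 minutes layover in Sable Harbour → 21:07 UTC.
Add 1 hour and 25 minutes leg 3 → 22:32 UTC.
Reykjavik is UTC+0, so local arrival is the same: 22:32 on May 28.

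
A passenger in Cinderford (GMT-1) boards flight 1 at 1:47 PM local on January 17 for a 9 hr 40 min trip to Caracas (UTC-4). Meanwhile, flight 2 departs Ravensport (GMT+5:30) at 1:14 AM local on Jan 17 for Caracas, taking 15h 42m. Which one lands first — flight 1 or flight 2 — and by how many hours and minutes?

Flight 1 in UTC: 1:47 PM + 1:00 = 2:47 PM on Jan 17.
+9 hours 40 minutes → arrive 12:27 AM UTC on Jan 18.
Flight 2 in UTC: 1:14 AM − 5:30 = 7:44 PM on Jan 16.
+15 hours and 42 minutes → arrive 11:26 AM UTC on Jan 17.
Flight 2 lands earlier by 13 hours 1 minute.

the second, by 13 hours 1 minute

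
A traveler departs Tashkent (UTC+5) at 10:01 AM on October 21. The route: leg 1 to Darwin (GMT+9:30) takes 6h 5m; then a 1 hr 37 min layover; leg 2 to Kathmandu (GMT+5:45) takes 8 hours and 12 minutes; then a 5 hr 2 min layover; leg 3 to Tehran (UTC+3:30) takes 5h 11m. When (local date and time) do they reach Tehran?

Convert departure to UTC: 10:01 AM − 5:00 = 5:01 AM UTC on Oct 21.
Add 6 hours and 5 minutes leg 1 → 11:06 AM UTC.
Add 1 hour 37 minutes layover in Darwin → 12:43 PM UTC.
Add 8 hours 12 minutes leg 2 → 8:55 PM UTC.
Add 5 hours 2 minutes layover in Kathmandu → 1:57 AM UTC (Oct 22).
Add 5 hours 11 minutes leg 3 → 7:08 AM UTC.
Tehran is UTC+3:30, so local arrival = 7:08 AM + 3:30 = 10:38 AM on Oct 22.

10:38 AM on Oct 22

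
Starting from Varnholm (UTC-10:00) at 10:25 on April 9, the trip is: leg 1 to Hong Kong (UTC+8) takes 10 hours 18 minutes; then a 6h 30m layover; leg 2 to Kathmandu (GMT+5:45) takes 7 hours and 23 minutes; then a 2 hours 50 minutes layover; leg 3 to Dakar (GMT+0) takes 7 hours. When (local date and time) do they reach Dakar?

Convert departure to UTC: 10:25 + 10:00 = 20:25 UTC on Apr 9.
Add 10 hours and 18 minutes leg 1 → 06:43 UTC (Apr 10).
Add 6 hours and 30 minutes layover in Hong Kong → 13:13 UTC.
Add 7 hours and 23 minutes leg 2 → 20:36 UTC.
Add 2 hours and 50 minutes layover in Kathmandu → 23:26 UTC.
Add 7 hours leg 3 → 06:26 UTC (Apr 11).
Dakar is UTC+0, so local arrival is the same: 06:26 on Apr 11.

06:26 on April 11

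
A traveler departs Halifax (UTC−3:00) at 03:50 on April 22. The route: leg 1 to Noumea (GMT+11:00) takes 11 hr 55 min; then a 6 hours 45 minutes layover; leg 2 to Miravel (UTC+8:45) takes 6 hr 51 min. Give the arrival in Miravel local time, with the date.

Convert departure to UTC: 03:50 + 3:00 = 06:50 UTC on Apr 22.
Add 11 hours and 55 minutes leg 1 → 18:45 UTC.
Add 6 hours and 45 minutes layover in Noumea → 01:30 UTC (Apr 23).
Add 6 hours and 51 minutes leg 2 → 08:21 UTC.
Miravel is UTC+8:45, so local arrival = 08:21 + 8:45 = 17:06 on Apr 23.

17:06 on Apr 23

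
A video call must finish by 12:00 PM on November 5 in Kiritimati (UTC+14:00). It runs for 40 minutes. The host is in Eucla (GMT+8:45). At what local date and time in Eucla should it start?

Target end time in UTC: 12:00 PM − 14:00 = 10:00 PM on Nov 4.
Subtract 40 minutes → start 9:20 PM UTC on Nov 4.
Eucla is UTC+8:45: 9:20 PM + 8:45 = 6:05 AM on Nov 5.

6:05 AM on Nov 5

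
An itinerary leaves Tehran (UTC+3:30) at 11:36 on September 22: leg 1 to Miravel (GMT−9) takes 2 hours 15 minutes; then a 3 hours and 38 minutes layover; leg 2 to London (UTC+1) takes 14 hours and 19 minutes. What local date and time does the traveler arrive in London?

05:18 on Sep 23

Convert departure to UTC: 11:36 − 3:30 = 08:06 UTC on Sep 22.
Add 2 hours 15 minutes leg 1 → 10:21 UTC.
Add 3 hours and 38 minutes layover in Miravel → 13:59 UTC.
Add 14 hours 19 minutes leg 2 → 04:18 UTC (Sep 23).
London is UTC+1:00, so local arrival = 04:18 + 1:00 = 05:18 on Sep 23.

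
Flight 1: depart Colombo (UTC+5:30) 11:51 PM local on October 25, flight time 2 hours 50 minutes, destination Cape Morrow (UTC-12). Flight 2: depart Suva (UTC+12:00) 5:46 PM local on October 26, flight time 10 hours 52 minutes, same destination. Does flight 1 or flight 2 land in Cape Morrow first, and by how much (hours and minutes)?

Flight 1 in UTC: 11:51 PM − 5:30 = 6:21 PM on Oct 25.
+2 hours 50 minutes → arrive 9:11 PM UTC on Oct 25.
Flight 2 in UTC: 5:46 PM − 12:00 = 5:46 AM on Oct 26.
+10 hours 52 minutes → arrive 4:38 PM UTC on Oct 26.
Flight 1 lands earlier by 19 hours 27 minutes.

the first, by 19 hours 27 minutes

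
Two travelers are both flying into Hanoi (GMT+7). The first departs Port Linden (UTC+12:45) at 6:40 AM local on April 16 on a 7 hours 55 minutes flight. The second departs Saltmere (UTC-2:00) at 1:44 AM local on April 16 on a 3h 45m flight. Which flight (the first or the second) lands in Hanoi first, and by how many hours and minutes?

the first, by 5 hours 39 minutes

Flight 1 in UTC: 6:40 AM − 12:45 = 5:55 PM on Apr 15.
+7 hours 55 minutes → arrive 1:50 AM UTC on Apr 16.
Flight 2 in UTC: 1:44 AM + 2:00 = 3:44 AM on Apr 16.
+3 hours 45 minutes → arrive 7:29 AM UTC on Apr 16.
Flight 1 lands earlier by 5 hours 39 minutes.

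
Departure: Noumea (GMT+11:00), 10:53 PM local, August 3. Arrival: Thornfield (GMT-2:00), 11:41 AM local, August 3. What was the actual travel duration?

Departure in UTC: 10:53 PM − 11:00 = 11:53 AM on Aug 3.
Arrival in UTC: 11:41 AM + 2:00 = 1:41 PM on Aug 3.
Elapsed = 1:41 PM − 11:53 AM = 1 hour 48 minutes.

1 hour 48 minutes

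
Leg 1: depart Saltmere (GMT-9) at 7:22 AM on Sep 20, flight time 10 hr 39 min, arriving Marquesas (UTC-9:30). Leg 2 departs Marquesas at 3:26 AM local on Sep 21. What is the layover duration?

9 hours 55 minutes

Convert departure to UTC: 7:22 AM + 9:00 = 4:22 PM UTC on Sep 20.
Add 10 hours and 39 minutes flight time → 3:01 AM UTC (Sep 21).
Marquesas is UTC−9:30, so local arrival = 3:01 AM − 9:30 = 5:31 PM on Sep 20.
Layover = 3:26 AM − 5:31 PM (+1 day) = 9 hours 55 minutes.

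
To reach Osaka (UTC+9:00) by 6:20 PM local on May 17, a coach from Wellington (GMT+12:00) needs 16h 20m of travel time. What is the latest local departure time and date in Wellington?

5:00 AM on May 17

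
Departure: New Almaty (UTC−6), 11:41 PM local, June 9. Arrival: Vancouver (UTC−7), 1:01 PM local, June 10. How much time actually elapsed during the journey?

14 hours 20 minutes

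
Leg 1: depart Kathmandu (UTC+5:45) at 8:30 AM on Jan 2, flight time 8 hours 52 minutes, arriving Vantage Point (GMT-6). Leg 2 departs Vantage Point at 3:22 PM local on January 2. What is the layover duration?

9 hours 45 minutes

Convert departure to UTC: 8:30 AM − 5:45 = 2:45 AM UTC on Jan 2.
Add 8 hours 52 minutes flight time → 11:37 AM UTC.
Vantage Point is UTC−6:00, so local arrival = 11:37 AM − 6:00 = 5:37 AM on Jan 2.
Layover = 3:22 PM − 5:37 AM = 9 hours 45 minutes.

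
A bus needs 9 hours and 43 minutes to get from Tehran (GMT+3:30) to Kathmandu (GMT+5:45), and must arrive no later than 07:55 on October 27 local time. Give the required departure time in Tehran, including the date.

19:57 on October 26

Target arrival in UTC: 07:55 − 5:45 = 02:10 on Oct 27.
Subtract 9 hours and 43 minutes → departure 16:27 UTC on Oct 26.
Tehran is UTC+3:30: 16:27 + 3:30 = 19:57 on Oct 26.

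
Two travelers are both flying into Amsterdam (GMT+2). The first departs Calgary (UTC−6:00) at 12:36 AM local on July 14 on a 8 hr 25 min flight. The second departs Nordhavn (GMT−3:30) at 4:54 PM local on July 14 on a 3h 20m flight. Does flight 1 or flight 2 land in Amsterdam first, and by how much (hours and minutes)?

the first, by 8 hours 43 minutes

Flight 1 in UTC: 12:36 AM + 6:00 = 6:36 AM on Jul 14.
+8 hours 25 minutes → arrive 3:01 PM UTC on Jul 14.
Flight 2 in UTC: 4:54 PM + 3:30 = 8:24 PM on Jul 14.
+3 hours and 20 minutes → arrive 11:44 PM UTC on Jul 14.
Flight 1 lands earlier by 8 hours 43 minutes.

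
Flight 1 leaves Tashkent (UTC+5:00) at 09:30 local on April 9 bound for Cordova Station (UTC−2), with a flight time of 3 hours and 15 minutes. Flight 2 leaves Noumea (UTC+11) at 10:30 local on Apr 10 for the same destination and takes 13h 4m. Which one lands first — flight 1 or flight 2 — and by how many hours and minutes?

the first, by 28 hours 49 minutes

Flight 1 in UTC: 09:30 − 5:00 = 04:30 on Apr 9.
+3 hours 15 minutes → arrive 07:45 UTC on Apr 9.
Flight 2 in UTC: 10:30 − 11:00 = 23:30 on Apr 9.
+13 hours and 4 minutes → arrive 12:34 UTC on Apr 10.
Flight 1 lands earlier by 28 hours 49 minutes.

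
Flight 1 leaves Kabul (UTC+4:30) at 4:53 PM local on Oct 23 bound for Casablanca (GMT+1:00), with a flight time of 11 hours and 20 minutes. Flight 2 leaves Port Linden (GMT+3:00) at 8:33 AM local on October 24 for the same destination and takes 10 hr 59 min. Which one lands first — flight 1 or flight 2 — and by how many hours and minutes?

Flight 1 in UTC: 4:53 PM − 4:30 = 12:23 PM on Oct 23.
+11 hours and 20 minutes → arrive 11:43 PM UTC on Oct 23.
Flight 2 in UTC: 8:33 AM − 3:00 = 5:33 AM on Oct 24.
+10 hours 59 minutes → arrive 4:32 PM UTC on Oct 24.
Flight 1 lands earlier by 16 hours 49 minutes.

the first, by 16 hours 49 minutes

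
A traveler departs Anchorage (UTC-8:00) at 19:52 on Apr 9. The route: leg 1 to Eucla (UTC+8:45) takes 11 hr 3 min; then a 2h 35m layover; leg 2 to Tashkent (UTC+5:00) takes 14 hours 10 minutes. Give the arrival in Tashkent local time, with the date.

Convert departure to UTC: 19:52 + 8:00 = 03:52 UTC on Apr 10.
Add 11 hours 3 minutes leg 1 → 14:55 UTC.
Add 2 hours and 35 minutes layover in Eucla → 17:30 UTC.
Add 14 hours and 10 minutes leg 2 → 07:40 UTC (Apr 11).
Tashkent is UTC+5:00, so local arrival = 07:40 + 5:00 = 12:40 on Apr 11.

12:40 on April 11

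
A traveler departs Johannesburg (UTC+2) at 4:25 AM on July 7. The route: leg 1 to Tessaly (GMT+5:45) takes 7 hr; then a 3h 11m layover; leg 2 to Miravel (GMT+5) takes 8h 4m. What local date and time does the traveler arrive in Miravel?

Convert departure to UTC: 4:25 AM − 2:00 = 2:25 AM UTC on Jul 7.
Add 7 hours leg 1 → 9:25 AM UTC.
Add 3 hours 11 minutes layover in Tessaly → 12:36 PM UTC.
Add 8 hours 4 minutes leg 2 → 8:40 PM UTC.
Miravel is UTC+5:00, so local arrival = 8:40 PM + 5:00 = 1:40 AM on Jul 8.

1:40 AM on July 8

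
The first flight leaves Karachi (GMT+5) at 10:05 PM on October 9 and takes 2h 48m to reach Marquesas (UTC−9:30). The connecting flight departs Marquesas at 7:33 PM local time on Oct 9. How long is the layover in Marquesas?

9 hours 10 minutes

Convert departure to UTC: 10:05 PM − 5:00 = 5:05 PM UTC on Oct 9.
Add 2 hours and 48 minutes flight time → 7:53 PM UTC.
Marquesas is UTC−9:30, so local arrival = 7:53 PM − 9:30 = 10:23 AM on Oct 9.
Layover = 7:33 PM − 10:23 AM = 9 hours 10 minutes.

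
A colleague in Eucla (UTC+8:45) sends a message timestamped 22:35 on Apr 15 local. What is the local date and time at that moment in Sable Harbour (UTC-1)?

Sable Harbour is 9:45 behind Eucla.
Shift by the zone difference: 22:35 − 9:45 = 12:50 on Apr 15 in Sable Harbour.

12:50 on April 15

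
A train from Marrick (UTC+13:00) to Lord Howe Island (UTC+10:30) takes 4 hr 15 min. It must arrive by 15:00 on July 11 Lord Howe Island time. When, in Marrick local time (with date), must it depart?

Target arrival in UTC: 15:00 − 10:30 = 04:30 on Jul 11.
Subtract 4 hours 15 minutes → departure 00:15 UTC on Jul 11.
Marrick is UTC+13:00: 00:15 + 13:00 = 13:15 on Jul 11.

13:15 on July 11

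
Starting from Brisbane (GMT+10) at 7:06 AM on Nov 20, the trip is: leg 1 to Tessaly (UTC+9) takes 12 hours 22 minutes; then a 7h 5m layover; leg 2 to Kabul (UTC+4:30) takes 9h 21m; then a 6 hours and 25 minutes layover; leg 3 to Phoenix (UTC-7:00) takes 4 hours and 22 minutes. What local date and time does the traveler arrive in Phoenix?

Convert departure to UTC: 7:06 AM − 10:00 = 9:06 PM UTC on Nov 19.
Add 12 hours and 22 minutes leg 1 → 9:28 AM UTC (Nov 20).
Add 7 hours 5 minutes layover in Tessaly → 4:33 PM UTC.
Add 9 hours and 21 minutes leg 2 → 1:54 AM UTC (Nov 21).
Add 6 hours 25 minutes layover in Kabul → 8:19 AM UTC.
Add 4 hours and 22 minutes leg 3 → 12:41 PM UTC.
Phoenix is UTC−7:00, so local arrival = 12:41 PM − 7:00 = 5:41 AM on Nov 21.

5:41 AM on Nov 21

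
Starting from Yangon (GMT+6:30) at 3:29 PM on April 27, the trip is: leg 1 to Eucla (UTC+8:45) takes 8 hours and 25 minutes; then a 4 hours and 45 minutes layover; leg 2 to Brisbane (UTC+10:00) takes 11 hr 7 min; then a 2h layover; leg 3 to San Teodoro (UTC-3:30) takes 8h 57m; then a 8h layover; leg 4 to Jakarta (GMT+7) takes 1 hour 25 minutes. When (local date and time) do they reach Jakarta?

Convert departure to UTC: 3:29 PM − 6:30 = 8:59 AM UTC on Apr 27.
Add 8 hours and 25 minutes leg 1 → 5:24 PM UTC.
Add 4 hours and 45 minutes layover in Eucla → 10:09 PM UTC.
Add 11 hours and 7 minutes leg 2 → 9:16 AM UTC (Apr 28).
Add 2 hours layover in Brisbane → 11:16 AM UTC.
Add 8 hours 57 minutes leg 3 → 8:13 PM UTC.
Add 8 hours layover in San Teodoro → 4:13 AM UTC (Apr 29).
Add 1 hour 25 minutes leg 4 → 5:38 AM UTC.
Jakarta is UTC+7:00, so local arrival = 5:38 AM + 7:00 = 12:38 PM on Apr 29.

12:38 PM on April 29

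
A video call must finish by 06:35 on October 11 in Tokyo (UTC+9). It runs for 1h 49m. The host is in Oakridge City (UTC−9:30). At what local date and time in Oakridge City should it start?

Target end time in UTC: 06:35 − 9:00 = 21:35 on Oct 10.
Subtract 1 hour 49 minutes → start 19:46 UTC on Oct 10.
Oakridge City is UTC−9:30: 19:46 − 9:30 = 10:16 on Oct 10.

10:16 on Oct 10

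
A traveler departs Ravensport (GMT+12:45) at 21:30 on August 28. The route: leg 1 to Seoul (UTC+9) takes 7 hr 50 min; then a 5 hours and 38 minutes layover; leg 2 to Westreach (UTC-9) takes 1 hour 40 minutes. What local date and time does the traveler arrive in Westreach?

14:53 on August 28

Convert departure to UTC: 21:30 − 12:45 = 08:45 UTC on Aug 28.
Add 7 hours 50 minutes leg 1 → 16:35 UTC.
Add 5 hours and 38 minutes layover in Seoul → 22:13 UTC.
Add 1 hour and 40 minutes leg 2 → 23:53 UTC.
Westreach is UTC−9:00, so local arrival = 23:53 − 9:00 = 14:53 on Aug 28.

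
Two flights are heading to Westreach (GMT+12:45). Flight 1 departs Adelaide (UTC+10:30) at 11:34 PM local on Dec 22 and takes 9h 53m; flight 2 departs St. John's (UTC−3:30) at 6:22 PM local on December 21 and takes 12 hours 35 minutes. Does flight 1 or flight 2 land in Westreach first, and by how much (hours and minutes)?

the second, by 12 hours 30 minutes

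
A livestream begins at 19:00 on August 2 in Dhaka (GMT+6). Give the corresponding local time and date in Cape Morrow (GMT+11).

00:00 on Aug 3

In UTC: 19:00 − 6:00 = 13:00 on Aug 2.
Cape Morrow is UTC+11:00: 13:00 + 11:00 = 00:00 on Aug 3.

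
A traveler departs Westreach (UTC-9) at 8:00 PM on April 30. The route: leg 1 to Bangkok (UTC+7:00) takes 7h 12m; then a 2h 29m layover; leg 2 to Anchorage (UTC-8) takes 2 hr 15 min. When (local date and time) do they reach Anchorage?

8:56 AM on May 1

Convert departure to UTC: 8:00 PM + 9:00 = 5:00 AM UTC on May 1.
Add 7 hours 12 minutes leg 1 → 12:12 PM UTC.
Add 2 hours and 29 minutes layover in Bangkok → 2:41 PM UTC.
Add 2 hours and 15 minutes leg 2 → 4:56 PM UTC.
Anchorage is UTC−8:00, so local arrival = 4:56 PM − 8:00 = 8:56 AM on May 1.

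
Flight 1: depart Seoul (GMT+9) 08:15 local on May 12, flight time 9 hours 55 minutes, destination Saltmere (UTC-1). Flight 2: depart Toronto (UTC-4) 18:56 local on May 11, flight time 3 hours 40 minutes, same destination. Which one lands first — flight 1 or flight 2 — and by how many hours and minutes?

Flight 1 in UTC: 08:15 − 9:00 = 23:15 on May 11.
+9 hours and 55 minutes → arrive 09:10 UTC on May 12.
Flight 2 in UTC: 18:56 + 4:00 = 22:56 on May 11.
+3 hours 40 minutes → arrive 02:36 UTC on May 12.
Flight 2 lands earlier by 6 hours 34 minutes.

the second, by 6 hours 34 minutes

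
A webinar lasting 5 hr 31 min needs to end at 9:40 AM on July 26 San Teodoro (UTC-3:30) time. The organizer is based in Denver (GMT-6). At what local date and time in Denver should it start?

1:39 AM on July 26

Target end time in UTC: 9:40 AM + 3:30 = 1:10 PM on Jul 26.
Subtract 5 hours 31 minutes → start 7:39 AM UTC on Jul 26.
Denver is UTC−6:00: 7:39 AM − 6:00 = 1:39 AM on Jul 26.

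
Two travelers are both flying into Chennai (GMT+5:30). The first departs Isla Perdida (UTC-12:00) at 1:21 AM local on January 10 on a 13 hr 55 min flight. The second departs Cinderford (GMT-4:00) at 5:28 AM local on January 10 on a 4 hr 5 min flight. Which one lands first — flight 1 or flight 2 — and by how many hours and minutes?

the second, by 13 hours 43 minutes

Flight 1 in UTC: 1:21 AM + 12:00 = 1:21 PM on Jan 10.
+13 hours and 55 minutes → arrive 3:16 AM UTC on Jan 11.
Flight 2 in UTC: 5:28 AM + 4:00 = 9:28 AM on Jan 10.
+4 hours and 5 minutes → arrive 1:33 PM UTC on Jan 10.
Flight 2 lands earlier by 13 hours 43 minutes.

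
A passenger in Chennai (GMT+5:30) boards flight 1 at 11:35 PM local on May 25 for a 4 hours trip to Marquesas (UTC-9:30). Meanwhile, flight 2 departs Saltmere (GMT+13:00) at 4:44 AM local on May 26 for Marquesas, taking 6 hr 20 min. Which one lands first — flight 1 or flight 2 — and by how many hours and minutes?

the second, by 1 minute

Flight 1 in UTC: 11:35 PM − 5:30 = 6:05 PM on May 25.
+4 hours → arrive 10:05 PM UTC on May 25.
Flight 2 in UTC: 4:44 AM − 13:00 = 3:44 PM on May 25.
+6 hours and 20 minutes → arrive 10:04 PM UTC on May 25.
Flight 2 lands earlier by 1 minute.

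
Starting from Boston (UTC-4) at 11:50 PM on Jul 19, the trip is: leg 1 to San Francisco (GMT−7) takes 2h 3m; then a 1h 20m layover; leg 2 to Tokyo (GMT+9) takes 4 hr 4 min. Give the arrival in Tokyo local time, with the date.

Convert departure to UTC: 11:50 PM + 4:00 = 3:50 AM UTC on Jul 20.
Add 2 hours 3 minutes leg 1 → 5:53 AM UTC.
Add 1 hour and 20 minutes layover in San Francisco → 7:13 AM UTC.
Add 4 hours and 4 minutes leg 2 → 11:17 AM UTC.
Tokyo is UTC+9:00, so local arrival = 11:17 AM + 9:00 = 8:17 PM on Jul 20.

8:17 PM on July 20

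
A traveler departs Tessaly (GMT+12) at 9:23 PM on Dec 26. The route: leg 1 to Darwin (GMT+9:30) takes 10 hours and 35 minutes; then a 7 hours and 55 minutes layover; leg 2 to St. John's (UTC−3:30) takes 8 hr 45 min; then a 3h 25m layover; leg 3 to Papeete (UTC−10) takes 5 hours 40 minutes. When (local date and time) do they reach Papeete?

Convert departure to UTC: 9:23 PM − 12:00 = 9:23 AM UTC on Dec 26.
Add 10 hours 35 minutes leg 1 → 7:58 PM UTC.
Add 7 hours and 55 minutes layover in Darwin → 3:53 AM UTC (Dec 27).
Add 8 hours 45 minutes leg 2 → 12:38 PM UTC.
Add 3 hours and 25 minutes layover in St. John's → 4:03 PM UTC.
Add 5 hours 40 minutes leg 3 → 9:43 PM UTC.
Papeete is UTC−10:00, so local arrival = 9:43 PM − 10:00 = 11:43 AM on Dec 27.

11:43 AM on December 27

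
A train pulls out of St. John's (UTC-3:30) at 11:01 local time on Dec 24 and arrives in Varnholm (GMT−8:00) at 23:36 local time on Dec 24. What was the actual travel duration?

Varnholm is 4:30 behind St. John's.
Clock-face elapsed time (ignoring zones) is 12 hours 35 minutes.
Actual elapsed = 12 hours 35 minutes + 4:30 = 17 hours 5 minutes.

17 hours 5 minutes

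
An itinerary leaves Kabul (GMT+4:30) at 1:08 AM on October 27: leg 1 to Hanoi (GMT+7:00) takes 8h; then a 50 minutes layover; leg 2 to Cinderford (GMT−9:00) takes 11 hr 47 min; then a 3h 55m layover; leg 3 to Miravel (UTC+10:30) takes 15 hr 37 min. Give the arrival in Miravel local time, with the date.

Convert departure to UTC: 1:08 AM − 4:30 = 8:38 PM UTC on Oct 26.
Add 8 hours leg 1 → 4:38 AM UTC (Oct 27).
Add 50 minutes layover in Hanoi → 5:28 AM UTC.
Add 11 hours and 47 minutes leg 2 → 5:15 PM UTC.
Add 3 hours and 55 minutes layover in Cinderford → 9:10 PM UTC.
Add 15 hours and 37 minutes leg 3 → 12:47 PM UTC (Oct 28).
Miravel is UTC+10:30, so local arrival = 12:47 PM + 10:30 = 11:17 PM on Oct 28.

11:17 PM on October 28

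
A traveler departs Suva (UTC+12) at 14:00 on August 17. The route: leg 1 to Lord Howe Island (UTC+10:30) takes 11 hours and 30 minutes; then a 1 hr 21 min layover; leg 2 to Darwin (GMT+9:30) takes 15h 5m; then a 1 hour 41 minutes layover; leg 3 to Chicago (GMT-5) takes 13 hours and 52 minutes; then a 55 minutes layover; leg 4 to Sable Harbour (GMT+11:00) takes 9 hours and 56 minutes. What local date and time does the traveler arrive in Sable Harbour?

19:20 on Aug 19

Convert departure to UTC: 14:00 − 12:00 = 02:00 UTC on Aug 17.
Add 11 hours and 30 minutes leg 1 → 13:30 UTC.
Add 1 hour and 21 minutes layover in Lord Howe Island → 14:51 UTC.
Add 15 hours 5 minutes leg 2 → 05:56 UTC (Aug 18).
Add 1 hour and 41 minutes layover in Darwin → 07:37 UTC.
Add 13 hours 52 minutes leg 3 → 21:29 UTC.
Add 55 minutes layover in Chicago → 22:24 UTC.
Add 9 hours and 56 minutes leg 4 → 08:20 UTC (Aug 19).
Sable Harbour is UTC+11:00, so local arrival = 08:20 + 11:00 = 19:20 on Aug 19.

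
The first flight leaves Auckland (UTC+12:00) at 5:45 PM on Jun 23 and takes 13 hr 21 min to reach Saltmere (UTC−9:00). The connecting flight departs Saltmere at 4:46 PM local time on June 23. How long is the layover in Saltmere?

6 hours 40 minutes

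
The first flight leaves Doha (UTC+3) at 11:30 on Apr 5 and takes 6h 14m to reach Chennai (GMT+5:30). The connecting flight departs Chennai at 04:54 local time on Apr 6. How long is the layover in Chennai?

Convert departure to UTC: 11:30 − 3:00 = 08:30 UTC on Apr 5.
Add 6 hours 14 minutes flight time → 14:44 UTC.
Chennai is UTC+5:30, so local arrival = 14:44 + 5:30 = 20:14 on Apr 5.
Layover = 04:54 − 20:14 (+1 day) = 8 hours 40 minutes.

8 hours 40 minutes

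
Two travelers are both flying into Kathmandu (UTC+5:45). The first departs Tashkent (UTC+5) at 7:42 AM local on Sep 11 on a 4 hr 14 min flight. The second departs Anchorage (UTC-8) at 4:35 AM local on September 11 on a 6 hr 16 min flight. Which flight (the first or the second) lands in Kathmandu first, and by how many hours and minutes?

Flight 1 in UTC: 7:42 AM − 5:00 = 2:42 AM on Sep 11.
+4 hours and 14 minutes → arrive 6:56 AM UTC on Sep 11.
Flight 2 in UTC: 4:35 AM + 8:00 = 12:35 PM on Sep 11.
+6 hours and 16 minutes → arrive 6:51 PM UTC on Sep 11.
Flight 1 lands earlier by 11 hours 55 minutes.

the first, by 11 hours 55 minutes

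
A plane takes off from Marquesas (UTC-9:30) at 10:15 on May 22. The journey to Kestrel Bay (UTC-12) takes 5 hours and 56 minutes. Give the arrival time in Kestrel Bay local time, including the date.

13:41 on May 22

Convert departure to UTC: 10:15 + 9:30 = 19:45 UTC on May 22.
Add 5 hours 56 minutes travel time → 01:41 UTC (May 23).
Kestrel Bay is UTC−12:00, so local arrival = 01:41 − 12:00 = 13:41 on May 22.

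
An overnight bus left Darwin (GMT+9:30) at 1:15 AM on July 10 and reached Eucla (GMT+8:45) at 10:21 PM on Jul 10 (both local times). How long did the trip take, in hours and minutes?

Departure in UTC: 1:15 AM − 9:30 = 3:45 PM on Jul 9.
Arrival in UTC: 10:21 PM − 8:45 = 1:36 PM on Jul 10.
Elapsed = 1:36 PM − 3:45 PM (+1 day) = 21 hours 51 minutes.

21 hours 51 minutes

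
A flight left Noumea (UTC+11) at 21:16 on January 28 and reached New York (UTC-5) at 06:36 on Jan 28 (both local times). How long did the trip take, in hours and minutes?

Departure in UTC: 21:16 − 11:00 = 10:16 on Jan 28.
Arrival in UTC: 06:36 + 5:00 = 11:36 on Jan 28.
Elapsed = 11:36 − 10:16 = 1 hour 20 minutes.

1 hour 20 minutes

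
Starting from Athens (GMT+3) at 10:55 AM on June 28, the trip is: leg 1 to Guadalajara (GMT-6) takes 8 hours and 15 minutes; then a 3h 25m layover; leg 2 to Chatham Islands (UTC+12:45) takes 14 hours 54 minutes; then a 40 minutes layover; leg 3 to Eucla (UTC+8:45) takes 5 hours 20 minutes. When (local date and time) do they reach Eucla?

1:14 AM on June 30

Convert departure to UTC: 10:55 AM − 3:00 = 7:55 AM UTC on Jun 28.
Add 8 hours and 15 minutes leg 1 → 4:10 PM UTC.
Add 3 hours 25 minutes layover in Guadalajara → 7:35 PM UTC.
Add 14 hours 54 minutes leg 2 → 10:29 AM UTC (Jun 29).
Add 40 minutes layover in Chatham Islands → 11:09 AM UTC.
Add 5 hours 20 minutes leg 3 → 4:29 PM UTC.
Eucla is UTC+8:45, so local arrival = 4:29 PM + 8:45 = 1:14 AM on Jun 30.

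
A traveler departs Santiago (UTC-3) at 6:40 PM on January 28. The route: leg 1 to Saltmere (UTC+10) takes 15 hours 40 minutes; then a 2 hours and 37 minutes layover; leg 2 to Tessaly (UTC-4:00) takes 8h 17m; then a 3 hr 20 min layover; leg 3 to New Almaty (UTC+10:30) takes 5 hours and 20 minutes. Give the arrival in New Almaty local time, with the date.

7:24 PM on January 30

Convert departure to UTC: 6:40 PM + 3:00 = 9:40 PM UTC on Jan 28.
Add 15 hours 40 minutes leg 1 → 1:20 PM UTC (Jan 29).
Add 2 hours 37 minutes layover in Saltmere → 3:57 PM UTC.
Add 8 hours 17 minutes leg 2 → 12:14 AM UTC (Jan 30).
Add 3 hours 20 minutes layover in Tessaly → 3:34 AM UTC.
Add 5 hours and 20 minutes leg 3 → 8:54 AM UTC.
New Almaty is UTC+10:30, so local arrival = 8:54 AM + 10:30 = 7:24 PM on Jan 30.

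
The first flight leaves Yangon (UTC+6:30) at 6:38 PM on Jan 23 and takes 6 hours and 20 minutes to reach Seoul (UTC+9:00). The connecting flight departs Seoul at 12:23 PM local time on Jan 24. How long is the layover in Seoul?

Convert departure to UTC: 6:38 PM − 6:30 = 12:08 PM UTC on Jan 23.
Add 6 hours and 20 minutes flight time → 6:28 PM UTC.
Seoul is UTC+9:00, so local arrival = 6:28 PM + 9:00 = 3:28 AM on Jan 24.
Layover = 12:23 PM − 3:28 AM = 8 hours 55 minutes.

8 hours 55 minutes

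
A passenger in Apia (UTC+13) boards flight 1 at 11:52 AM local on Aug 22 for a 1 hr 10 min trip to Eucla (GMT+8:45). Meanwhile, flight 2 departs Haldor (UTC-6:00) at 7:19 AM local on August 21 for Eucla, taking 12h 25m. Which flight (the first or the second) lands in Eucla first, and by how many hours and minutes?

Flight 1 in UTC: 11:52 AM − 13:00 = 10:52 PM on Aug 21.
+1 hour and 10 minutes → arrive 12:02 AM UTC on Aug 22.
Flight 2 in UTC: 7:19 AM + 6:00 = 1:19 PM on Aug 21.
+12 hours 25 minutes → arrive 1:44 AM UTC on Aug 22.
Flight 1 lands earlier by 1 hour 42 minutes.

the first, by 1 hour 42 minutes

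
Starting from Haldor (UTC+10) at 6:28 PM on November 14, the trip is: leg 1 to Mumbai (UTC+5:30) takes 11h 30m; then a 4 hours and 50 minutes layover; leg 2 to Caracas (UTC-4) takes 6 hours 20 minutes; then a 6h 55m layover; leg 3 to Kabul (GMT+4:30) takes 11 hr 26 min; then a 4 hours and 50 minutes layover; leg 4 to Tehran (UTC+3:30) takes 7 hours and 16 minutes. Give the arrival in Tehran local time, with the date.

Convert departure to UTC: 6:28 PM − 10:00 = 8:28 AM UTC on Nov 14.
Add 11 hours and 30 minutes leg 1 → 7:58 PM UTC.
Add 4 hours 50 minutes layover in Mumbai → 12:48 AM UTC (Nov 15).
Add 6 hours and 20 minutes leg 2 → 7:08 AM UTC.
Add 6 hours and 55 minutes layover in Caracas → 2:03 PM UTC.
Add 11 hours and 26 minutes leg 3 → 1:29 AM UTC (Nov 16).
Add 4 hours 50 minutes layover in Kabul → 6:19 AM UTC.
Add 7 hours 16 minutes leg 4 → 1:35 PM UTC.
Tehran is UTC+3:30, so local arrival = 1:35 PM + 3:30 = 5:05 PM on Nov 16.

5:05 PM on November 16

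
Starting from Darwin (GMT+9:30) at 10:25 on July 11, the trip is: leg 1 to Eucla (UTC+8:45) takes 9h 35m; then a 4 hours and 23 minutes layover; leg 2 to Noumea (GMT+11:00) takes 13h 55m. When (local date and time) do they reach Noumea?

15:48 on July 12

Convert departure to UTC: 10:25 − 9:30 = 00:55 UTC on Jul 11.
Add 9 hours 35 minutes leg 1 → 10:30 UTC.
Add 4 hours and 23 minutes layover in Eucla → 14:53 UTC.
Add 13 hours 55 minutes leg 2 → 04:48 UTC (Jul 12).
Noumea is UTC+11:00, so local arrival = 04:48 + 11:00 = 15:48 on Jul 12.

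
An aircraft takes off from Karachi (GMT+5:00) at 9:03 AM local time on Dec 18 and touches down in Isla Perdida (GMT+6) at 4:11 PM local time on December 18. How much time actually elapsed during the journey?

Departure in UTC: 9:03 AM − 5:00 = 4:03 AM on Dec 18.
Arrival in UTC: 4:11 PM − 6:00 = 10:11 AM on Dec 18.
Elapsed = 10:11 AM − 4:03 AM = 6 hours 8 minutes.

6 hours 8 minutes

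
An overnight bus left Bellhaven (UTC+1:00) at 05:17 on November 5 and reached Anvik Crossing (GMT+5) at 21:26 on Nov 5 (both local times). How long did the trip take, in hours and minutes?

12 hours 9 minutes

Anvik Crossing is 4:00 ahead of Bellhaven.
Clock-face elapsed time (ignoring zones) is 16 hours 9 minutes.
Actual elapsed = 16 hours 9 minutes − 4:00 = 12 hours 9 minutes.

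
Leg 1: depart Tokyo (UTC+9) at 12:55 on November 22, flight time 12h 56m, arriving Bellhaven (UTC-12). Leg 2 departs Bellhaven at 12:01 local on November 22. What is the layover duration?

7 hours 10 minutes

Convert departure to UTC: 12:55 − 9:00 = 03:55 UTC on Nov 22.
Add 12 hours 56 minutes flight time → 16:51 UTC.
Bellhaven is UTC−12:00, so local arrival = 16:51 − 12:00 = 04:51 on Nov 22.
Layover = 12:01 − 04:51 = 7 hours 10 minutes.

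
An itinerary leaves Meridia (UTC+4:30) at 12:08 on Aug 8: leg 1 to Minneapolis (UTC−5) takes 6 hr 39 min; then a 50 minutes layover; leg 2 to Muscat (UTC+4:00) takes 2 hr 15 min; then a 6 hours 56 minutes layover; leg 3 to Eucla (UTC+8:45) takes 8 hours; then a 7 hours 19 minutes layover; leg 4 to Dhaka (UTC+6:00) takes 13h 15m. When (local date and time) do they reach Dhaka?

10:52 on August 10

Convert departure to UTC: 12:08 − 4:30 = 07:38 UTC on Aug 8.
Add 6 hours and 39 minutes leg 1 → 14:17 UTC.
Add 50 minutes layover in Minneapolis → 15:07 UTC.
Add 2 hours 15 minutes leg 2 → 17:22 UTC.
Add 6 hours and 56 minutes layover in Muscat → 00:18 UTC (Aug 9).
Add 8 hours leg 3 → 08:18 UTC.
Add 7 hours and 19 minutes layover in Eucla → 15:37 UTC.
Add 13 hours 15 minutes leg 4 → 04:52 UTC (Aug 10).
Dhaka is UTC+6:00, so local arrival = 04:52 + 6:00 = 10:52 on Aug 10.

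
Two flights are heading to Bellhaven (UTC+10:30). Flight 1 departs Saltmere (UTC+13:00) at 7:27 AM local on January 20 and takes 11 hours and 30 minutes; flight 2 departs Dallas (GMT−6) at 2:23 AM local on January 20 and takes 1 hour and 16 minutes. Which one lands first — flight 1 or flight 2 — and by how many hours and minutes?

the first, by 3 hours 42 minutes

Flight 1 in UTC: 7:27 AM − 13:00 = 6:27 PM on Jan 19.
+11 hours 30 minutes → arrive 5:57 AM UTC on Jan 20.
Flight 2 in UTC: 2:23 AM + 6:00 = 8:23 AM on Jan 20.
+1 hour and 16 minutes → arrive 9:39 AM UTC on Jan 20.
Flight 1 lands earlier by 3 hours 42 minutes.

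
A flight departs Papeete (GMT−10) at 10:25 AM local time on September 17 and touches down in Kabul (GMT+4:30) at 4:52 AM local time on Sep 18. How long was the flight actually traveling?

3 hours 57 minutes

Departure in UTC: 10:25 AM + 10:00 = 8:25 PM on Sep 17.
Arrival in UTC: 4:52 AM − 4:30 = 12:22 AM on Sep 18.
Elapsed = 12:22 AM − 8:25 PM (+1 day) = 3 hours 57 minutes.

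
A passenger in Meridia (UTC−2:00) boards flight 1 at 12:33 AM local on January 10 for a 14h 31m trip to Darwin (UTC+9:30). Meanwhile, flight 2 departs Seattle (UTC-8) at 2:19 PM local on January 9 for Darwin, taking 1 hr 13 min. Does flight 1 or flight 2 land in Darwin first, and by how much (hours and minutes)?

Flight 1 in UTC: 12:33 AM + 2:00 = 2:33 AM on Jan 10.
+14 hours 31 minutes → arrive 5:04 PM UTC on Jan 10.
Flight 2 in UTC: 2:19 PM + 8:00 = 10:19 PM on Jan 9.
+1 hour 13 minutes → arrive 11:32 PM UTC on Jan 9.
Flight 2 lands earlier by 17 hours 32 minutes.

the second, by 17 hours 32 minutes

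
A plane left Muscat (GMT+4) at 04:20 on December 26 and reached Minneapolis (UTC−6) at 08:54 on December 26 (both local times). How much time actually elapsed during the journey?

14 hours 34 minutes

Departure in UTC: 04:20 − 4:00 = 00:20 on Dec 26.
Arrival in UTC: 08:54 + 6:00 = 14:54 on Dec 26.
Elapsed = 14:54 − 00:20 = 14 hours 34 minutes.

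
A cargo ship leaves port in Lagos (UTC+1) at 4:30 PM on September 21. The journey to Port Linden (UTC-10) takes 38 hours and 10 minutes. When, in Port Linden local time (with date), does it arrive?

Port Linden is 11:00 behind Lagos.
After 38 hours and 10 minutes it is 6:40 AM (Sep 23) in Lagos.
Shift by the zone difference: 6:40 AM − 11:00 = 7:40 PM on Sep 22 in Port Linden.

7:40 PM on September 22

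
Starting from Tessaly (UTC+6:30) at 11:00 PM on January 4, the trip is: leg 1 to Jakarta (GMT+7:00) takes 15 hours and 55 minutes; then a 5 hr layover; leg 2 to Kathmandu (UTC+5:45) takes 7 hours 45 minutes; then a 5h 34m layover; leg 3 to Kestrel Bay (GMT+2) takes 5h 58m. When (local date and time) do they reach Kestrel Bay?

10:42 AM on Jan 6

Convert departure to UTC: 11:00 PM − 6:30 = 4:30 PM UTC on Jan 4.
Add 15 hours and 55 minutes leg 1 → 8:25 AM UTC (Jan 5).
Add 5 hours layover in Jakarta → 1:25 PM UTC.
Add 7 hours and 45 minutes leg 2 → 9:10 PM UTC.
Add 5 hours and 34 minutes layover in Kathmandu → 2:44 AM UTC (Jan 6).
Add 5 hours 58 minutes leg 3 → 8:42 AM UTC.
Kestrel Bay is UTC+2:00, so local arrival = 8:42 AM + 2:00 = 10:42 AM on Jan 6.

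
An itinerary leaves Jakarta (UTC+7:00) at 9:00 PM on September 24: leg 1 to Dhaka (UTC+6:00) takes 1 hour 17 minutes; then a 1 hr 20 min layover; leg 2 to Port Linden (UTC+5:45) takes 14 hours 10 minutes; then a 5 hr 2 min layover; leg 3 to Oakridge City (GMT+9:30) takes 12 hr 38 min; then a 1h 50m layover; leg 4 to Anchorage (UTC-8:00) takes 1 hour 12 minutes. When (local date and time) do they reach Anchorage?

Convert departure to UTC: 9:00 PM − 7:00 = 2:00 PM UTC on Sep 24.
Add 1 hour 17 minutes leg 1 → 3:17 PM UTC.
Add 1 hour and 20 minutes layover in Dhaka → 4:37 PM UTC.
Add 14 hours 10 minutes leg 2 → 6:47 AM UTC (Sep 25).
Add 5 hours 2 minutes layover in Port Linden → 11:49 AM UTC.
Add 12 hours and 38 minutes leg 3 → 12:27 AM UTC (Sep 26).
Add 1 hour and 50 minutes layover in Oakridge City → 2:17 AM UTC.
Add 1 hour 12 minutes leg 4 → 3:29 AM UTC.
Anchorage is UTC−8:00, so local arrival = 3:29 AM − 8:00 = 7:29 PM on Sep 25.

7:29 PM on September 25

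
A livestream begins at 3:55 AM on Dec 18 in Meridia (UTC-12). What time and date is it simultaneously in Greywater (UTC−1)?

In UTC: 3:55 AM + 12:00 = 3:55 PM on Dec 18.
Greywater is UTC−1:00: 3:55 PM − 1:00 = 2:55 PM on Dec 18.

2:55 PM on December 18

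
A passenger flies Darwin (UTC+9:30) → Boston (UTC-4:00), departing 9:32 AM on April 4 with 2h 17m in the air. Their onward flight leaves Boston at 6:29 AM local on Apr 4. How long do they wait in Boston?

8 hours 10 minutes

Convert departure to UTC: 9:32 AM − 9:30 = 12:02 AM UTC on Apr 4.
Add 2 hours 17 minutes flight time → 2:19 AM UTC.
Boston is UTC−4:00, so local arrival = 2:19 AM − 4:00 = 10:19 PM on Apr 3.
Layover = 6:29 AM − 10:19 PM (+1 day) = 8 hours 10 minutes.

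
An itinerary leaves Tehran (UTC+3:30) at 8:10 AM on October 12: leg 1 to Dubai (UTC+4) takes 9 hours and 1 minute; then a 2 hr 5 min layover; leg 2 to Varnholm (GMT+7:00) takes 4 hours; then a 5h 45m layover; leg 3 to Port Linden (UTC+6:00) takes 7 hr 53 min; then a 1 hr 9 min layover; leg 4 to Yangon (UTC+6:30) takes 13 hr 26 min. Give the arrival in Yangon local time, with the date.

Convert departure to UTC: 8:10 AM − 3:30 = 4:40 AM UTC on Oct 12.
Add 9 hours 1 minute leg 1 → 1:41 PM UTC.
Add 2 hours and 5 minutes layover in Dubai → 3:46 PM UTC.
Add 4 hours leg 2 → 7:46 PM UTC.
Add 5 hours and 45 minutes layover in Varnholm → 1:31 AM UTC (Oct 13).
Add 7 hours and 53 minutes leg 3 → 9:24 AM UTC.
Add 1 hour and 9 minutes layover in Port Linden → 10:33 AM UTC.
Add 13 hours and 26 minutes leg 4 → 11:59 PM UTC.
Yangon is UTC+6:30, so local arrival = 11:59 PM + 6:30 = 6:29 AM on Oct 14.

6:29 AM on October 14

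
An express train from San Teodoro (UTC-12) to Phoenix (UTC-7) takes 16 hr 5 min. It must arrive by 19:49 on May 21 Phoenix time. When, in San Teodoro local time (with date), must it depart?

Target arrival in UTC: 19:49 + 7:00 = 02:49 on May 22.
Subtract 16 hours 5 minutes → departure 10:44 UTC on May 21.
San Teodoro is UTC−12:00: 10:44 − 12:00 = 22:44 on May 20.

22:44 on May 20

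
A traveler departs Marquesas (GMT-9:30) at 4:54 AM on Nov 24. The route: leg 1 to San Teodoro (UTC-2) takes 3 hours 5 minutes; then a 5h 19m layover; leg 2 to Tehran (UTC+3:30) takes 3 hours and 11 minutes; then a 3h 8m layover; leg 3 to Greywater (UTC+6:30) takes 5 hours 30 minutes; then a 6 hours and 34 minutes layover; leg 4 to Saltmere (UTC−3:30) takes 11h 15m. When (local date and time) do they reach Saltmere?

12:56 AM on Nov 26

Convert departure to UTC: 4:54 AM + 9:30 = 2:24 PM UTC on Nov 24.
Add 3 hours 5 minutes leg 1 → 5:29 PM UTC.
Add 5 hours and 19 minutes layover in San Teodoro → 10:48 PM UTC.
Add 3 hours 11 minutes leg 2 → 1:59 AM UTC (Nov 25).
Add 3 hours and 8 minutes layover in Tehran → 5:07 AM UTC.
Add 5 hours 30 minutes leg 3 → 10:37 AM UTC.
Add 6 hours 34 minutes layover in Greywater → 5:11 PM UTC.
Add 11 hours and 15 minutes leg 4 → 4:26 AM UTC (Nov 26).
Saltmere is UTC−3:30, so local arrival = 4:26 AM − 3:30 = 12:56 AM on Nov 26.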